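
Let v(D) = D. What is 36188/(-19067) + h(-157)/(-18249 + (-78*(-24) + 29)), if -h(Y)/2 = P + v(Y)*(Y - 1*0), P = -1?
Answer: 87081352/77926829 ≈ 1.1175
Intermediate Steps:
h(Y) = 2 - 2*Y**2 (h(Y) = -2*(-1 + Y*(Y - 1*0)) = -2*(-1 + Y*(Y + 0)) = -2*(-1 + Y*Y) = -2*(-1 + Y**2) = 2 - 2*Y**2)
36188/(-19067) + h(-157)/(-18249 + (-78*(-24) + 29)) = 36188/(-19067) + (2 - 2*(-157)**2)/(-18249 + (-78*(-24) + 29)) = 36188*(-1/19067) + (2 - 2*24649)/(-18249 + (1872 + 29)) = -36188/19067 + (2 - 49298)/(-18249 + 1901) = -36188/19067 - 49296/(-16348) = -36188/19067 - 49296*(-1/16348) = -36188/19067 + 12324/4087 = 87081352/77926829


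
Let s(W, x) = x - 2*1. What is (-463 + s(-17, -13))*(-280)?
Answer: 133840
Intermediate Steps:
s(W, x) = -2 + x (s(W, x) = x - 2 = -2 + x)
(-463 + s(-17, -13))*(-280) = (-463 + (-2 - 13))*(-280) = (-463 - 15)*(-280) = -478*(-280) = 133840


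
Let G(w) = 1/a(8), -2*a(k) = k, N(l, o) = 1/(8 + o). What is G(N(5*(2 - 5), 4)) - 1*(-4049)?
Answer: 16195/4 ≈ 4048.8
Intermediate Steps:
a(k) = -k/2
G(w) = -¼ (G(w) = 1/(-½*8) = 1/(-4) = -¼)
G(N(5*(2 - 5), 4)) - 1*(-4049) = -¼ - 1*(-4049) = -¼ + 4049 = 16195/4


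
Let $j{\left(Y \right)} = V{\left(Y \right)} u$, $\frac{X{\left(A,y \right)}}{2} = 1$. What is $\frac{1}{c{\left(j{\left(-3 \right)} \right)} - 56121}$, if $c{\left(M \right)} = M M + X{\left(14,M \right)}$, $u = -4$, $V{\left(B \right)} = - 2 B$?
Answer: $- \frac{1}{55543} \approx -1.8004 \cdot 10^{-5}$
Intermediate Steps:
$X{\left(A,y \right)} = 2$ ($X{\left(A,y \right)} = 2 \cdot 1 = 2$)
$j{\left(Y \right)} = 8 Y$ ($j{\left(Y \right)} = - 2 Y \left(-4\right) = 8 Y$)
$c{\left(M \right)} = 2 + M^{2}$ ($c{\left(M \right)} = M M + 2 = M^{2} + 2 = 2 + M^{2}$)
$\frac{1}{c{\left(j{\left(-3 \right)} \right)} - 56121} = \frac{1}{\left(2 + \left(8 \left(-3\right)\right)^{2}\right) - 56121} = \frac{1}{\left(2 + \left(-24\right)^{2}\right) - 56121} = \frac{1}{\left(2 + 576\right) - 56121} = \frac{1}{578 - 56121} = \frac{1}{-55543} = - \frac{1}{55543}$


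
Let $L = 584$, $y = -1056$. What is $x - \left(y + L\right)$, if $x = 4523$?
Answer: $4995$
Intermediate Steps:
$x - \left(y + L\right) = 4523 - \left(-1056 + 584\right) = 4523 - -472 = 4523 + 472 = 4995$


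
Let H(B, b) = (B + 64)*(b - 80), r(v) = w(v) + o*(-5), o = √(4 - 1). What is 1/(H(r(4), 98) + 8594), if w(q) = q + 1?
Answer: 2459/24180649 + 45*√3/48361298 ≈ 0.00010330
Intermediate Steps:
w(q) = 1 + q
o = √3 ≈ 1.7320
r(v) = 1 + v - 5*√3 (r(v) = (1 + v) + √3*(-5) = (1 + v) - 5*√3 = 1 + v - 5*√3)
H(B, b) = (-80 + b)*(64 + B) (H(B, b) = (64 + B)*(-80 + b) = (-80 + b)*(64 + B))
1/(H(r(4), 98) + 8594) = 1/((-5120 - 80*(1 + 4 - 5*√3) + 64*98 + (1 + 4 - 5*√3)*98) + 8594) = 1/((-5120 - 80*(5 - 5*√3) + 6272 + (5 - 5*√3)*98) + 8594) = 1/((-5120 + (-400 + 400*√3) + 6272 + (490 - 490*√3)) + 8594) = 1/((1242 - 90*√3) + 8594) = 1/(9836 - 90*√3)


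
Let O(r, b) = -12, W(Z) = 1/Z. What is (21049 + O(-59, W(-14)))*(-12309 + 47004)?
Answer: 729878715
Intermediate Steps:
(21049 + O(-59, W(-14)))*(-12309 + 47004) = (21049 - 12)*(-12309 + 47004) = 21037*34695 = 729878715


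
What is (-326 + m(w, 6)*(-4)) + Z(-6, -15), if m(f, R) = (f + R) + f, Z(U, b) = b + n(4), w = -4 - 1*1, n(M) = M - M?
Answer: -325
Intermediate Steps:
n(M) = 0
w = -5 (w = -4 - 1 = -5)
Z(U, b) = b (Z(U, b) = b + 0 = b)
m(f, R) = R + 2*f (m(f, R) = (R + f) + f = R + 2*f)
(-326 + m(w, 6)*(-4)) + Z(-6, -15) = (-326 + (6 + 2*(-5))*(-4)) - 15 = (-326 + (6 - 10)*(-4)) - 15 = (-326 - 4*(-4)) - 15 = (-326 + 16) - 15 = -310 - 15 = -325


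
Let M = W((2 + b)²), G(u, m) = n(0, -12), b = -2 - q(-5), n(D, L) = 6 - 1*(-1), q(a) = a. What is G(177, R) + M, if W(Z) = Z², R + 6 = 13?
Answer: 632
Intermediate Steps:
n(D, L) = 7 (n(D, L) = 6 + 1 = 7)
b = 3 (b = -2 - 1*(-5) = -2 + 5 = 3)
R = 7 (R = -6 + 13 = 7)
G(u, m) = 7
M = 625 (M = ((2 + 3)²)² = (5²)² = 25² = 625)
G(177, R) + M = 7 + 625 = 632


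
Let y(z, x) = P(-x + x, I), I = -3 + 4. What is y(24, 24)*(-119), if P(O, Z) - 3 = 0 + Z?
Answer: -476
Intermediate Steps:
I = 1
P(O, Z) = 3 + Z (P(O, Z) = 3 + (0 + Z) = 3 + Z)
y(z, x) = 4 (y(z, x) = 3 + 1 = 4)
y(24, 24)*(-119) = 4*(-119) = -476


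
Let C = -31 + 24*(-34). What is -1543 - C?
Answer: -696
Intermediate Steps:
C = -847 (C = -31 - 816 = -847)
-1543 - C = -1543 - 1*(-847) = -1543 + 847 = -696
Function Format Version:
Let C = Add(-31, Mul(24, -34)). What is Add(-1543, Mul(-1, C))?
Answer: -696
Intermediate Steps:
C = -847 (C = Add(-31, -816) = -847)
Add(-1543, Mul(-1, C)) = Add(-1543, Mul(-1, -847)) = Add(-1543, 847) = -696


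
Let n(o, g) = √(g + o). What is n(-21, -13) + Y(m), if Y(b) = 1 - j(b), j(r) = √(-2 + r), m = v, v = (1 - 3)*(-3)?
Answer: -1 + I*√34 ≈ -1.0 + 5.831*I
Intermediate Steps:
v = 6 (v = -2*(-3) = 6)
m = 6
Y(b) = 1 - √(-2 + b)
n(-21, -13) + Y(m) = √(-13 - 21) + (1 - √(-2 + 6)) = √(-34) + (1 - √4) = I*√34 + (1 - 1*2) = I*√34 + (1 - 2) = I*√34 - 1 = -1 + I*√34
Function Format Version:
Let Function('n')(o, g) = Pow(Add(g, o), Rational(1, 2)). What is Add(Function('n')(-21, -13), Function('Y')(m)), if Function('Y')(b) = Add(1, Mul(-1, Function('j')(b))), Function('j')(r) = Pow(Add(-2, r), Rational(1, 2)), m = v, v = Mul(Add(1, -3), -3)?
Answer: Add(-1, Mul(I, Pow(34, Rational(1, 2)))) ≈ Add(-1.0000, Mul(5.8310, I))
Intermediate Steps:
v = 6 (v = Mul(-2, -3) = 6)
m = 6
Function('Y')(b) = Add(1, Mul(-1, Pow(Add(-2, b), Rational(1, 2))))
Add(Function('n')(-21, -13), Function('Y')(m)) = Add(Pow(Add(-13, -21), Rational(1, 2)), Add(1, Mul(-1, Pow(Add(-2, 6), Rational(1, 2))))) = Add(Pow(-34, Rational(1, 2)), Add(1, Mul(-1, Pow(4, Rational(1, 2))))) = Add(Mul(I, Pow(34, Rational(1, 2))), Add(1, Mul(-1, 2))) = Add(Mul(I, Pow(34, Rational(1, 2))), Add(1, -2)) = Add(Mul(I, Pow(34, Rational(1, 2))), -1) = Add(-1, Mul(I, Pow(34, Rational(1, 2))))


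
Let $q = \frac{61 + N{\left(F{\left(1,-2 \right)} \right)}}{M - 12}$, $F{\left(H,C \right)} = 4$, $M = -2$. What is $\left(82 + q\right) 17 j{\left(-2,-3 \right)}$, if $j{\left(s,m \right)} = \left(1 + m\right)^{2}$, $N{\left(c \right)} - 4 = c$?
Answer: $\frac{36686}{7} \approx 5240.9$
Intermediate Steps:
$N{\left(c \right)} = 4 + c$
$q = - \frac{69}{14}$ ($q = \frac{61 + \left(4 + 4\right)}{-2 - 12} = \frac{61 + 8}{-14} = 69 \left(- \frac{1}{14}\right) = - \frac{69}{14} \approx -4.9286$)
$\left(82 + q\right) 17 j{\left(-2,-3 \right)} = \left(82 - \frac{69}{14}\right) 17 \left(1 - 3\right)^{2} = \frac{1079 \cdot 17 \left(-2\right)^{2}}{14} = \frac{1079 \cdot 17 \cdot 4}{14} = \frac{1079}{14} \cdot 68 = \frac{36686}{7}$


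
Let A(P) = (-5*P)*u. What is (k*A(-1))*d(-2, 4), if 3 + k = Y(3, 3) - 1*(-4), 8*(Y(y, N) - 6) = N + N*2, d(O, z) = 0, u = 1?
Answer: 0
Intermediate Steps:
A(P) = -5*P (A(P) = -5*P*1 = -5*P)
Y(y, N) = 6 + 3*N/8 (Y(y, N) = 6 + (N + N*2)/8 = 6 + (N + 2*N)/8 = 6 + (3*N)/8 = 6 + 3*N/8)
k = 65/8 (k = -3 + ((6 + (3/8)*3) - 1*(-4)) = -3 + ((6 + 9/8) + 4) = -3 + (57/8 + 4) = -3 + 89/8 = 65/8 ≈ 8.1250)
(k*A(-1))*d(-2, 4) = (65*(-5*(-1))/8)*0 = ((65/8)*5)*0 = (325/8)*0 = 0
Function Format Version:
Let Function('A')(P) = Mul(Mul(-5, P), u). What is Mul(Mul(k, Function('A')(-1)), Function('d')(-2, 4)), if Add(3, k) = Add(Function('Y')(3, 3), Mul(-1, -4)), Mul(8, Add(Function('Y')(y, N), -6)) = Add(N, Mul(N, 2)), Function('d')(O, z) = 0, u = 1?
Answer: 0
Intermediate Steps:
Function('A')(P) = Mul(-5, P) (Function('A')(P) = Mul(Mul(-5, P), 1) = Mul(-5, P))
Function('Y')(y, N) = Add(6, Mul(Rational(3, 8), N)) (Function('Y')(y, N) = Add(6, Mul(Rational(1, 8), Add(N, Mul(N, 2)))) = Add(6, Mul(Rational(1, 8), Add(N, Mul(2, N)))) = Add(6, Mul(Rational(1, 8), Mul(3, N))) = Add(6, Mul(Rational(3, 8), N)))
k = Rational(65, 8) (k = Add(-3, Add(Add(6, Mul(Rational(3, 8), 3)), Mul(-1, -4))) = Add(-3, Add(Add(6, Rational(9, 8)), 4)) = Add(-3, Add(Rational(57, 8), 4)) = Add(-3, Rational(89, 8)) = Rational(65, 8) ≈ 8.1250)
Mul(Mul(k, Function('A')(-1)), Function('d')(-2, 4)) = Mul(Mul(Rational(65, 8), Mul(-5, -1)), 0) = Mul(Mul(Rational(65, 8), 5), 0) = Mul(Rational(325, 8), 0) = 0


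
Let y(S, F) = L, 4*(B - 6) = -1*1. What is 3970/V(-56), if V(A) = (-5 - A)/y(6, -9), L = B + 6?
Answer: 93295/102 ≈ 914.66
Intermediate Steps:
B = 23/4 (B = 6 + (-1*1)/4 = 6 + (¼)*(-1) = 6 - ¼ = 23/4 ≈ 5.7500)
L = 47/4 (L = 23/4 + 6 = 47/4 ≈ 11.750)
y(S, F) = 47/4
V(A) = -20/47 - 4*A/47 (V(A) = (-5 - A)/(47/4) = (-5 - A)*(4/47) = -20/47 - 4*A/47)
3970/V(-56) = 3970/(-20/47 - 4/47*(-56)) = 3970/(-20/47 + 224/47) = 3970/(204/47) = 3970*(47/204) = 93295/102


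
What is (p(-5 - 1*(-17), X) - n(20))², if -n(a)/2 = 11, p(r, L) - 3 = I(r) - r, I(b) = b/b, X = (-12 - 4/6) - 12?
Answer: 196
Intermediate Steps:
X = -74/3 (X = (-12 - 4*⅙) - 12 = (-12 - ⅔) - 12 = -38/3 - 12 = -74/3 ≈ -24.667)
I(b) = 1
p(r, L) = 4 - r (p(r, L) = 3 + (1 - r) = 4 - r)
n(a) = -22 (n(a) = -2*11 = -22)
(p(-5 - 1*(-17), X) - n(20))² = ((4 - (-5 - 1*(-17))) - 1*(-22))² = ((4 - (-5 + 17)) + 22)² = ((4 - 1*12) + 22)² = ((4 - 12) + 22)² = (-8 + 22)² = 14² = 196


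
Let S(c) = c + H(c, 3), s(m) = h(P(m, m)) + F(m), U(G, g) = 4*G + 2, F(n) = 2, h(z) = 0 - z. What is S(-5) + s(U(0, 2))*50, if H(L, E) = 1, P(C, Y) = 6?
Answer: -204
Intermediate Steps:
h(z) = -z
U(G, g) = 2 + 4*G
s(m) = -4 (s(m) = -1*6 + 2 = -6 + 2 = -4)
S(c) = 1 + c (S(c) = c + 1 = 1 + c)
S(-5) + s(U(0, 2))*50 = (1 - 5) - 4*50 = -4 - 200 = -204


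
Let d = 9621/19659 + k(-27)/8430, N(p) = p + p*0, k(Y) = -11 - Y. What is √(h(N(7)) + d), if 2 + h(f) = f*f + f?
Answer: 7*√848411448500445/27620895 ≈ 7.3818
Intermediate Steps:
N(p) = p (N(p) = p + 0 = p)
h(f) = -2 + f + f² (h(f) = -2 + (f*f + f) = -2 + (f² + f) = -2 + (f + f²) = -2 + f + f²)
d = 13569929/27620895 (d = 9621/19659 + (-11 - 1*(-27))/8430 = 9621*(1/19659) + (-11 + 27)*(1/8430) = 3207/6553 + 16*(1/8430) = 3207/6553 + 8/4215 = 13569929/27620895 ≈ 0.49129)
√(h(N(7)) + d) = √((-2 + 7 + 7²) + 13569929/27620895) = √((-2 + 7 + 49) + 13569929/27620895) = √(54 + 13569929/27620895) = √(1505098259/27620895) = 7*√848411448500445/27620895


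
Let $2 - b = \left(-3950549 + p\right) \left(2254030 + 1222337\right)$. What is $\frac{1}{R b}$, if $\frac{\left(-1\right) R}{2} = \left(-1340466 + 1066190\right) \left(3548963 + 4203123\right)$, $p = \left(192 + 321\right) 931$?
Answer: $\frac{1}{51340492934511414449646848} \approx 1.9478 \cdot 10^{-26}$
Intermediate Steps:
$p = 477603$ ($p = 513 \cdot 931 = 477603$)
$b = 12073234867184$ ($b = 2 - \left(-3950549 + 477603\right) \left(2254030 + 1222337\right) = 2 - \left(-3472946\right) 3476367 = 2 - -12073234867182 = 2 + 12073234867182 = 12073234867184$)
$R = 4252422279472$ ($R = - 2 \left(-1340466 + 1066190\right) \left(3548963 + 4203123\right) = - 2 \left(\left(-274276\right) 7752086\right) = \left(-2\right) \left(-2126211139736\right) = 4252422279472$)
$\frac{1}{R b} = \frac{1}{4252422279472 \cdot 12073234867184} = \frac{1}{4252422279472} \cdot \frac{1}{12073234867184} = \frac{1}{51340492934511414449646848}$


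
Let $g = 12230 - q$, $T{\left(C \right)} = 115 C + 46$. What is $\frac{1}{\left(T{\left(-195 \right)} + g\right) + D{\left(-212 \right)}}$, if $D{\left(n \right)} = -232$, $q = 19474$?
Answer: $- \frac{1}{29855} \approx -3.3495 \cdot 10^{-5}$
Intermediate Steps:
$T{\left(C \right)} = 46 + 115 C$
$g = -7244$ ($g = 12230 - 19474 = -7244$)
$\frac{1}{\left(T{\left(-195 \right)} + g\right) + D{\left(-212 \right)}} = \frac{1}{\left(\left(46 + 115 \left(-195\right)\right) - 7244\right) - 232} = \frac{1}{\left(\left(46 - 22425\right) - 7244\right) - 232} = \frac{1}{\left(-22379 - 7244\right) - 232} = \frac{1}{-29623 - 232} = \frac{1}{-29855} = - \frac{1}{29855}$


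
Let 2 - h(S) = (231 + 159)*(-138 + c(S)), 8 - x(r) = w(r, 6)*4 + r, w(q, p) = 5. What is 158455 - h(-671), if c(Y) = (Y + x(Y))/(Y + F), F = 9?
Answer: 34635863/331 ≈ 1.0464e+5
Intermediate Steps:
x(r) = -12 - r (x(r) = 8 - (5*4 + r) = 8 - (20 + r) = 8 + (-20 - r) = -12 - r)
c(Y) = -12/(9 + Y) (c(Y) = (Y + (-12 - Y))/(Y + 9) = -12/(9 + Y))
h(S) = 53822 + 4680/(9 + S) (h(S) = 2 - (231 + 159)*(-138 - 12/(9 + S)) = 2 - 390*(-138 - 12/(9 + S)) = 2 - (-53820 - 4680/(9 + S)) = 2 + (53820 + 4680/(9 + S)) = 53822 + 4680/(9 + S))
158455 - h(-671) = 158455 - 2*(244539 + 26911*(-671))/(9 - 671) = 158455 - 2*(244539 - 18057281)/(-662) = 158455 - 2*(-1)*(-17812742)/662 = 158455 - 1*17812742/331 = 158455 - 17812742/331 = 34635863/331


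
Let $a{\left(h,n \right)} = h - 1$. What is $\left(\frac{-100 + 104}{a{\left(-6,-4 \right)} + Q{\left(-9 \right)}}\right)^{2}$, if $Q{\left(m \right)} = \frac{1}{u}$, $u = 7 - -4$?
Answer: $\frac{121}{361} \approx 0.33518$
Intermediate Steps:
$u = 11$ ($u = 7 + 4 = 11$)
$a{\left(h,n \right)} = -1 + h$
$Q{\left(m \right)} = \frac{1}{11}$
$\left(\frac{-100 + 104}{a{\left(-6,-4 \right)} + Q{\left(-9 \right)}}\right)^{2} = \left(\frac{-100 + 104}{\left(-1 - 6\right) + \frac{1}{11}}\right)^{2} = \left(\frac{4}{-7 + \frac{1}{11}}\right)^{2} = \left(\frac{4}{- \frac{76}{11}}\right)^{2} = \left(4 \left(- \frac{11}{76}\right)\right)^{2} = \left(- \frac{11}{19}\right)^{2} = \frac{121}{361}$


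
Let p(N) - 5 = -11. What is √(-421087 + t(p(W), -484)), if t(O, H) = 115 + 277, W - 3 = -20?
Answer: I*√420695 ≈ 648.61*I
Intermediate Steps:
W = -17 (W = 3 - 20 = -17)
p(N) = -6 (p(N) = 5 - 11 = -6)
t(O, H) = 392
√(-421087 + t(p(W), -484)) = √(-421087 + 392) = √(-420695) = I*√420695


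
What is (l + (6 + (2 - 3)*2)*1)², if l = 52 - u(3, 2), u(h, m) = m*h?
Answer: 2500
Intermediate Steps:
u(h, m) = h*m
l = 46 (l = 52 - 3*2 = 52 - 1*6 = 52 - 6 = 46)
(l + (6 + (2 - 3)*2)*1)² = (46 + (6 + (2 - 3)*2)*1)² = (46 + (6 - 1*2)*1)² = (46 + (6 - 2)*1)² = (46 + 4*1)² = (46 + 4)² = 50² = 2500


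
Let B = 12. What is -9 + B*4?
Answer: 39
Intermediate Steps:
-9 + B*4 = -9 + 12*4 = -9 + 48 = 39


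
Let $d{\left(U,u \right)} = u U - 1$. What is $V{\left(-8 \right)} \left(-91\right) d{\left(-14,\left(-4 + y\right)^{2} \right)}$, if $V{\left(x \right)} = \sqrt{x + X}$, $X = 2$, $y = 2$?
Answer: $5187 i \sqrt{6} \approx 12706.0 i$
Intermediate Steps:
$d{\left(U,u \right)} = -1 + U u$ ($d{\left(U,u \right)} = U u - 1 = -1 + U u$)
$V{\left(x \right)} = \sqrt{2 + x}$ ($V{\left(x \right)} = \sqrt{x + 2} = \sqrt{2 + x}$)
$V{\left(-8 \right)} \left(-91\right) d{\left(-14,\left(-4 + y\right)^{2} \right)} = \sqrt{2 - 8} \left(-91\right) \left(-1 - 14 \left(-4 + 2\right)^{2}\right) = \sqrt{-6} \left(-91\right) \left(-1 - 14 \left(-2\right)^{2}\right) = i \sqrt{6} \left(-91\right) \left(-1 - 56\right) = - 91 i \sqrt{6} \left(-1 - 56\right) = - 91 i \sqrt{6} \left(-57\right) = 5187 i \sqrt{6}$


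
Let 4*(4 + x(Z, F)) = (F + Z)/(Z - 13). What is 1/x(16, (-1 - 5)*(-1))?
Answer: -6/13 ≈ -0.46154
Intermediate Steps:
x(Z, F) = -4 + (F + Z)/(4*(-13 + Z)) (x(Z, F) = -4 + ((F + Z)/(Z - 13))/4 = -4 + ((F + Z)/(-13 + Z))/4 = -4 + (F + Z)/(4*(-13 + Z)))
1/x(16, (-1 - 5)*(-1)) = 1/((208 + (-1 - 5)*(-1) - 15*16)/(4*(-13 + 16))) = 1/((1/4)*(208 - 6*(-1) - 240)/3) = 1/((1/4)*(1/3)*(208 + 6 - 240)) = 1/((1/4)*(1/3)*(-26)) = 1/(-13/6) = -6/13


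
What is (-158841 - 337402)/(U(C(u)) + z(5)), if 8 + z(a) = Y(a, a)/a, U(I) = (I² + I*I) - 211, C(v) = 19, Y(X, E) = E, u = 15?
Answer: -496243/504 ≈ -984.61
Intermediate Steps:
U(I) = -211 + 2*I² (U(I) = (I² + I²) - 211 = 2*I² - 211 = -211 + 2*I²)
z(a) = -7 (z(a) = -8 + a/a = -8 + 1 = -7)
(-158841 - 337402)/(U(C(u)) + z(5)) = (-158841 - 337402)/((-211 + 2*19²) - 7) = -496243/((-211 + 2*361) - 7) = -496243/((-211 + 722) - 7) = -496243/(511 - 7) = -496243/504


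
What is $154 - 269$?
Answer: $-115$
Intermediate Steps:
$154 - 269 = -115$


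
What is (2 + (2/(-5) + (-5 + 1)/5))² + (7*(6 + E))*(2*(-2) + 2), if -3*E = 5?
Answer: -4502/75 ≈ -60.027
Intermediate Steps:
E = -5/3 (E = -⅓*5 = -5/3 ≈ -1.6667)
(2 + (2/(-5) + (-5 + 1)/5))² + (7*(6 + E))*(2*(-2) + 2) = (2 + (2/(-5) + (-5 + 1)/5))² + (7*(6 - 5/3))*(2*(-2) + 2) = (2 + (2*(-⅕) - 4*⅕))² + (7*(13/3))*(-4 + 2) = (2 + (-⅖ - ⅘))² + (91/3)*(-2) = (2 - 6/5)² - 182/3 = (⅘)² - 182/3 = 16/25 - 182/3 = -4502/75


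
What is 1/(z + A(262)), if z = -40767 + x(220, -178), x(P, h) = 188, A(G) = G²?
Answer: 1/28065 ≈ 3.5632e-5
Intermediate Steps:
z = -40579 (z = -40767 + 188 = -40579)
1/(z + A(262)) = 1/(-40579 + 262²) = 1/(-40579 + 68644) = 1/28065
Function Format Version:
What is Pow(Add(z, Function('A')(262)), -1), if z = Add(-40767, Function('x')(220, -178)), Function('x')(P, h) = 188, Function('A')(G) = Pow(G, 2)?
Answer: Rational(1, 28065) ≈ 3.5632e-5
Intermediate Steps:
z = -40579 (z = Add(-40767, 188) = -40579)
Pow(Add(z, Function('A')(262)), -1) = Pow(Add(-40579, Pow(262, 2)), -1) = Pow(Add(-40579, 68644), -1) = Pow(28065, -1) = Rational(1, 28065)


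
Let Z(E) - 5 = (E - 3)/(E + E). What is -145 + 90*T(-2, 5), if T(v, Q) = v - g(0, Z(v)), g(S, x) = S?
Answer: -325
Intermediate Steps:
Z(E) = 5 + (-3 + E)/(2*E) (Z(E) = 5 + (E - 3)/(E + E) = 5 + (-3 + E)/((2*E)) = 5 + (-3 + E)*(1/(2*E)) = 5 + (-3 + E)/(2*E))
T(v, Q) = v (T(v, Q) = v - 1*0 = v + 0 = v)
-145 + 90*T(-2, 5) = -145 + 90*(-2) = -145 - 180 = -325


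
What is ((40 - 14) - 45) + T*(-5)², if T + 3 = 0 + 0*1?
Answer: -94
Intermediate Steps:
T = -3 (T = -3 + (0 + 0*1) = -3 + (0 + 0) = -3 + 0 = -3)
((40 - 14) - 45) + T*(-5)² = ((40 - 14) - 45) - 3*(-5)² = (26 - 45) - 3*25 = -19 - 75 = -94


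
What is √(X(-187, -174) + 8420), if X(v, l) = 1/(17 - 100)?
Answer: 3*√6445033/83 ≈ 91.760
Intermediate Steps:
X(v, l) = -1/83 (X(v, l) = 1/(-83) = -1/83)
√(X(-187, -174) + 8420) = √(-1/83 + 8420) = √(698859/83) = 3*√6445033/83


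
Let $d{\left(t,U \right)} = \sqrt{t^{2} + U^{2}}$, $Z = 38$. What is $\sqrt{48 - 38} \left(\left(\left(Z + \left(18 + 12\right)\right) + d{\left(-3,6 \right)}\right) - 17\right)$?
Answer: $3 \sqrt{10} \left(17 + \sqrt{5}\right) \approx 182.49$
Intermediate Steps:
$d{\left(t,U \right)} = \sqrt{U^{2} + t^{2}}$
$\sqrt{48 - 38} \left(\left(\left(Z + \left(18 + 12\right)\right) + d{\left(-3,6 \right)}\right) - 17\right) = \sqrt{48 - 38} \left(\left(\left(38 + \left(18 + 12\right)\right) + \sqrt{6^{2} + \left(-3\right)^{2}}\right) - 17\right) = \sqrt{10} \left(\left(\left(38 + 30\right) + \sqrt{36 + 9}\right) - 17\right) = \sqrt{10} \left(\left(68 + \sqrt{45}\right) - 17\right) = \sqrt{10} \left(\left(68 + 3 \sqrt{5}\right) - 17\right) = \sqrt{10} \left(51 + 3 \sqrt{5}\right)$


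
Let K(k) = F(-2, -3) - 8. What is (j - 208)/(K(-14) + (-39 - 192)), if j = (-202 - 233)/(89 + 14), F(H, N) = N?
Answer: 21859/24926 ≈ 0.87696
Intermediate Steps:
j = -435/103 ≈ -4.2233
K(k) = -11 (K(k) = -3 - 8 = -11)
(j - 208)/(K(-14) + (-39 - 192)) = (-435/103 - 208)/(-11 + (-39 - 192)) = -21859/(103*(-11 - 231)) = -21859/103/(-242) = -21859/103*(-1/242) = 21859/24926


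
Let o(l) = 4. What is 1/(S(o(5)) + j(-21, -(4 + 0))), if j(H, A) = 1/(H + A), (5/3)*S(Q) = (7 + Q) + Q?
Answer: 25/224 ≈ 0.11161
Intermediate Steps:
S(Q) = 21/5 + 6*Q/5 (S(Q) = 3*((7 + Q) + Q)/5 = 3*(7 + 2*Q)/5 = 21/5 + 6*Q/5)
j(H, A) = 1/(A + H)
1/(S(o(5)) + j(-21, -(4 + 0))) = 1/((21/5 + (6/5)*4) + 1/(-(4 + 0) - 21)) = 1/((21/5 + 24/5) + 1/(-1*4 - 21)) = 1/(9 + 1/(-4 - 21)) = 1/(9 + 1/(-25)) = 1/(9 - 1/25) = 1/(224/25) = 25/224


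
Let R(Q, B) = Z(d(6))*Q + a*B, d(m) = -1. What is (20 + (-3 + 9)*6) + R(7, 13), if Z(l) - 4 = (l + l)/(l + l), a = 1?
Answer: 104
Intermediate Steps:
Z(l) = 5 (Z(l) = 4 + (l + l)/(l + l) = 4 + (2*l)/((2*l)) = 4 + (2*l)*(1/(2*l)) = 4 + 1 = 5)
R(Q, B) = B + 5*Q (R(Q, B) = 5*Q + 1*B = 5*Q + B = B + 5*Q)
(20 + (-3 + 9)*6) + R(7, 13) = (20 + (-3 + 9)*6) + (13 + 5*7) = (20 + 6*6) + (13 + 35) = (20 + 36) + 48 = 56 + 48 = 104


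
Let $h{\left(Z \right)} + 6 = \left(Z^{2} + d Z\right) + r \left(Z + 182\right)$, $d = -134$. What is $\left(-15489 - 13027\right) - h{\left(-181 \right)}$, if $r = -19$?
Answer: $-85506$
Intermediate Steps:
$h{\left(Z \right)} = -3464 + Z^{2} - 153 Z$ ($h{\left(Z \right)} = -6 - \left(- Z^{2} + 19 \left(Z + 182\right) + 134 Z\right) = -6 - \left(- Z^{2} + 19 \left(182 + Z\right) + 134 Z\right) = -6 - \left(3458 - Z^{2} + 153 Z\right) = -3464 + Z^{2} - 153 Z$)
$\left(-15489 - 13027\right) - h{\left(-181 \right)} = \left(-15489 - 13027\right) - \left(-3464 + \left(-181\right)^{2} - -27693\right) = \left(-15489 - 13027\right) - \left(-3464 + 32761 + 27693\right) = -28516 - 56990 = -85506$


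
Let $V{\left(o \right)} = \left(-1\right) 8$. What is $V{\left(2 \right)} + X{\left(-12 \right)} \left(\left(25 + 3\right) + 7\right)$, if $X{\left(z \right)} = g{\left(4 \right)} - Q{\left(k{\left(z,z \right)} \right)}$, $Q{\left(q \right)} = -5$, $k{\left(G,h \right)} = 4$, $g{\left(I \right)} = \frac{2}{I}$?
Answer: $\frac{369}{2} \approx 184.5$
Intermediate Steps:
$X{\left(z \right)} = \frac{11}{2}$ ($X{\left(z \right)} = \frac{2}{4} - -5 = 2 \cdot \frac{1}{4} + 5 = \frac{1}{2} + 5 = \frac{11}{2}$)
$V{\left(o \right)} = -8$
$V{\left(2 \right)} + X{\left(-12 \right)} \left(\left(25 + 3\right) + 7\right) = -8 + \frac{11 \left(\left(25 + 3\right) + 7\right)}{2} = -8 + \frac{11 \left(28 + 7\right)}{2} = -8 + \frac{11}{2} \cdot 35 = -8 + \frac{385}{2} = \frac{369}{2}$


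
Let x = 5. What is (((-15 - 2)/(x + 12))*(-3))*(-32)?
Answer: -96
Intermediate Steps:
(((-15 - 2)/(x + 12))*(-3))*(-32) = (((-15 - 2)/(5 + 12))*(-3))*(-32) = (-17/17*(-3))*(-32) = (-17*1/17*(-3))*(-32) = -1*(-3)*(-32) = 3*(-32) = -96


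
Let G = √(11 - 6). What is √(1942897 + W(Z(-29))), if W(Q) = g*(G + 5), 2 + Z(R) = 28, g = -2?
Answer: √(1942887 - 2*√5) ≈ 1393.9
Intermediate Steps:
Z(R) = 26 (Z(R) = -2 + 28 = 26)
G = √5 ≈ 2.2361
W(Q) = -10 - 2*√5 (W(Q) = -2*(√5 + 5) = -2*(5 + √5) = -10 - 2*√5)
√(1942897 + W(Z(-29))) = √(1942897 + (-10 - 2*√5)) = √(1942887 - 2*√5)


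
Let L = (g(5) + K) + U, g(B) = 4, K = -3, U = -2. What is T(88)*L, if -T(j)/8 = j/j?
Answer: 8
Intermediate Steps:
T(j) = -8 (T(j) = -8*j/j = -8*1 = -8)
L = -1 (L = (4 - 3) - 2 = 1 - 2 = -1)
T(88)*L = -8*(-1) = 8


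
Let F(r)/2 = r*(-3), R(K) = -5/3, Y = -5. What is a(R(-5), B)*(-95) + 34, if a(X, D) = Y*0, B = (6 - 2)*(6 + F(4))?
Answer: 34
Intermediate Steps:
R(K) = -5/3 (R(K) = -5*⅓ = -5/3)
F(r) = -6*r (F(r) = 2*(r*(-3)) = 2*(-3*r) = -6*r)
B = -72 (B = (6 - 2)*(6 - 6*4) = 4*(6 - 24) = 4*(-18) = -72)
a(X, D) = 0 (a(X, D) = -5*0 = 0)
a(R(-5), B)*(-95) + 34 = 0*(-95) + 34 = 0 + 34 = 34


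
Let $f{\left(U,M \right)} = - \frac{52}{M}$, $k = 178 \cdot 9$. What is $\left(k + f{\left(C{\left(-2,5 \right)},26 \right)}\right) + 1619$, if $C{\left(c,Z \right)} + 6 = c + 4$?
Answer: $3219$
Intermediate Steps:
$C{\left(c,Z \right)} = -2 + c$ ($C{\left(c,Z \right)} = -6 + \left(c + 4\right) = -6 + \left(4 + c\right) = -2 + c$)
$k = 1602$
$\left(k + f{\left(C{\left(-2,5 \right)},26 \right)}\right) + 1619 = \left(1602 - \frac{52}{26}\right) + 1619 = \left(1602 - 2\right) + 1619 = 1600 + 1619 = 3219$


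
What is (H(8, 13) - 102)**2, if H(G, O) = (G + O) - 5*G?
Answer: 14641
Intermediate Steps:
H(G, O) = O - 4*G
(H(8, 13) - 102)**2 = ((13 - 4*8) - 102)**2 = ((13 - 32) - 102)**2 = (-19 - 102)**2 = (-121)**2 = 14641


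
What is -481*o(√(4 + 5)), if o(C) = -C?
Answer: 1443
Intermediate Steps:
-481*o(√(4 + 5)) = -(-481)*√(4 + 5) = -(-481)*√9 = -(-481)*3 = -481*(-3) = 1443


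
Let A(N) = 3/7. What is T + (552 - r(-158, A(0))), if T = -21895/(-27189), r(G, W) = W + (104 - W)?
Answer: 12202567/27189 ≈ 448.81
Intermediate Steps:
A(N) = 3/7 (A(N) = 3*(⅐) = 3/7)
r(G, W) = 104
T = 21895/27189 (T = -21895*(-1/27189) = 21895/27189 ≈ 0.80529)
T + (552 - r(-158, A(0))) = 21895/27189 + (552 - 1*104) = 21895/27189 + (552 - 104) = 21895/27189 + 448 = 12202567/27189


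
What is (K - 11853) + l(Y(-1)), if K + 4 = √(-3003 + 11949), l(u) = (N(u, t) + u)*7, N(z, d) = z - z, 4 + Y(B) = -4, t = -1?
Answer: -11913 + 3*√994 ≈ -11818.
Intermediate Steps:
Y(B) = -8 (Y(B) = -4 - 4 = -8)
N(z, d) = 0
l(u) = 7*u (l(u) = (0 + u)*7 = u*7 = 7*u)
K = -4 + 3*√994 (K = -4 + √(-3003 + 11949) = -4 + √8946 = -4 + 3*√994 ≈ 90.583)
(K - 11853) + l(Y(-1)) = ((-4 + 3*√994) - 11853) + 7*(-8) = (-11857 + 3*√994) - 56 = -11913 + 3*√994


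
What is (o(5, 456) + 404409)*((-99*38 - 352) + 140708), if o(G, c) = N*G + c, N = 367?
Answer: 55552779800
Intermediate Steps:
o(G, c) = c + 367*G (o(G, c) = 367*G + c = c + 367*G)
(o(5, 456) + 404409)*((-99*38 - 352) + 140708) = ((456 + 367*5) + 404409)*((-99*38 - 352) + 140708) = ((456 + 1835) + 404409)*((-3762 - 352) + 140708) = (2291 + 404409)*(-4114 + 140708) = 406700*136594 = 55552779800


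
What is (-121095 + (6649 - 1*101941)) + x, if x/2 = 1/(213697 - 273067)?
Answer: -6423448096/29685 ≈ -2.1639e+5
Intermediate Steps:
x = -1/29685 (x = 2/(213697 - 273067) = 2/(-59370) = 2*(-1/59370) = -1/29685 ≈ -3.3687e-5)
(-121095 + (6649 - 1*101941)) + x = (-121095 + (6649 - 1*101941)) - 1/29685 = (-121095 + (6649 - 101941)) - 1/29685 = (-121095 - 95292) - 1/29685 = -216387 - 1/29685 = -6423448096/29685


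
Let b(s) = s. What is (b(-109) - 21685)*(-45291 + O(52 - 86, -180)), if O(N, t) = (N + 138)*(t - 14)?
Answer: 1426787798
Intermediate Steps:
O(N, t) = (-14 + t)*(138 + N) (O(N, t) = (138 + N)*(-14 + t) = (-14 + t)*(138 + N))
(b(-109) - 21685)*(-45291 + O(52 - 86, -180)) = (-109 - 21685)*(-45291 + (-1932 - 14*(52 - 86) + 138*(-180) + (52 - 86)*(-180))) = -21794*(-45291 + (-1932 - 14*(-34) - 24840 - 34*(-180))) = -21794*(-45291 + (-1932 + 476 - 24840 + 6120)) = -21794*(-45291 - 20176) = -21794*(-65467) = 1426787798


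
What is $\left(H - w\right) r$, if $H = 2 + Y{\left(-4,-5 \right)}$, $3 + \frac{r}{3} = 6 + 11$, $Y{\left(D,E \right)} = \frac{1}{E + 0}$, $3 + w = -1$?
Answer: $\frac{1218}{5} \approx 243.6$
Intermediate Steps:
$w = -4$ ($w = -3 - 1 = -4$)
$Y{\left(D,E \right)} = \frac{1}{E}$
$r = 42$ ($r = -9 + 3 \left(6 + 11\right) = -9 + 3 \cdot 17 = -9 + 51 = 42$)
$H = \frac{9}{5}$ ($H = 2 + \frac{1}{-5} = 2 - \frac{1}{5} = \frac{9}{5} \approx 1.8$)
$\left(H - w\right) r = \left(\frac{9}{5} - -4\right) 42 = \left(\frac{9}{5} + 4\right) 42 = \frac{29}{5} \cdot 42 = \frac{1218}{5}$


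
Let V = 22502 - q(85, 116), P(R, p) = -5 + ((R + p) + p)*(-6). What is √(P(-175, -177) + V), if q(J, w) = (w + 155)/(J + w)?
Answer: 20*√2592699/201 ≈ 160.22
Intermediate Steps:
q(J, w) = (155 + w)/(J + w)
P(R, p) = -5 - 12*p - 6*R (P(R, p) = -5 + (R + 2*p)*(-6) = -5 + (-12*p - 6*R) = -5 - 12*p - 6*R)
V = 4522631/201 (V = 22502 - (155 + 116)/(85 + 116) = 22502 - 271/201 = 4522631/201 ≈ 22501.)
√(P(-175, -177) + V) = √((-5 - 12*(-177) - 6*(-175)) + 4522631/201) = √((-5 + 2124 + 1050) + 4522631/201) = √(3169 + 4522631/201) = √(5159600/201) = 20*√2592699/201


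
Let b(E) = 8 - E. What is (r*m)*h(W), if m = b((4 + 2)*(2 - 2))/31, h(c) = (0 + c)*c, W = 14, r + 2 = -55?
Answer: -89376/31 ≈ -2883.1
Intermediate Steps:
r = -57 (r = -2 - 55 = -57)
h(c) = c² (h(c) = c*c = c²)
m = 8/31 (m = (8 - (4 + 2)*(2 - 2))/31 = (8 - 6*0)*(1/31) = (8 - 1*0)*(1/31) = (8 + 0)*(1/31) = 8*(1/31) = 8/31 ≈ 0.25806)
(r*m)*h(W) = -57*8/31*14² = -456/31*196 = -89376/31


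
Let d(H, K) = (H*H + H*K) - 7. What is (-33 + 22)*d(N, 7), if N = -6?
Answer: 143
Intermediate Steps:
d(H, K) = -7 + H**2 + H*K (d(H, K) = (H**2 + H*K) - 7 = -7 + H**2 + H*K)
(-33 + 22)*d(N, 7) = (-33 + 22)*(-7 + (-6)**2 - 6*7) = -11*(-7 + 36 - 42) = -11*(-13) = 143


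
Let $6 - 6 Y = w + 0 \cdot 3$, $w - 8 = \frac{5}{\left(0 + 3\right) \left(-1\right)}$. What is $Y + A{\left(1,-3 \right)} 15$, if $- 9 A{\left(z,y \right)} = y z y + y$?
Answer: $- \frac{181}{18} \approx -10.056$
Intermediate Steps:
$w = \frac{19}{3}$ ($w = 8 + \frac{5}{\left(0 + 3\right) \left(-1\right)} = 8 + \frac{5}{3 \left(-1\right)} = 8 + \frac{5}{-3} = 8 + 5 \left(- \frac{1}{3}\right) = 8 - \frac{5}{3} = \frac{19}{3} \approx 6.3333$)
$A{\left(z,y \right)} = - \frac{y}{9} - \frac{z y^{2}}{9}$ ($A{\left(z,y \right)} = - \frac{y z y + y}{9} = - \frac{z y^{2} + y}{9} = - \frac{y + z y^{2}}{9} = - \frac{y}{9} - \frac{z y^{2}}{9}$)
$Y = - \frac{1}{18}$ ($Y = 1 - \frac{\frac{19}{3} + 0 \cdot 3}{6} = 1 - \frac{\frac{19}{3} + 0}{6} = 1 - \frac{19}{18} = - \frac{1}{18} \approx -0.055556$)
$Y + A{\left(1,-3 \right)} 15 = - \frac{1}{18} + \left(- \frac{1}{9}\right) \left(-3\right) \left(1 - 3\right) 15 = - \frac{1}{18} + \left(- \frac{1}{9}\right) \left(-3\right) \left(-2\right) 15 = - \frac{1}{18} - 10 = - \frac{181}{18}$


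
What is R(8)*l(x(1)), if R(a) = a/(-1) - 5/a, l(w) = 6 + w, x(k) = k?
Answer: -483/8 ≈ -60.375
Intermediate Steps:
R(a) = -a - 5/a (R(a) = a*(-1) - 5/a = -a - 5/a)
R(8)*l(x(1)) = (-1*8 - 5/8)*(6 + 1) = (-8 - 5*⅛)*7 = (-8 - 5/8)*7 = -69/8*7 = -483/8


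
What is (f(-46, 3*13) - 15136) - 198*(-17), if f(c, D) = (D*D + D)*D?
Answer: 49070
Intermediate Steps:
f(c, D) = D*(D + D²) (f(c, D) = (D² + D)*D = (D + D²)*D = D*(D + D²))
(f(-46, 3*13) - 15136) - 198*(-17) = ((3*13)²*(1 + 3*13) - 15136) - 198*(-17) = (39²*(1 + 39) - 15136) + 3366 = (1521*40 - 15136) + 3366 = (60840 - 15136) + 3366 = 45704 + 3366 = 49070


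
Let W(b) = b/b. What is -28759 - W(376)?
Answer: -28760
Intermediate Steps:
W(b) = 1
-28759 - W(376) = -28759 - 1*1 = -28759 - 1 = -28760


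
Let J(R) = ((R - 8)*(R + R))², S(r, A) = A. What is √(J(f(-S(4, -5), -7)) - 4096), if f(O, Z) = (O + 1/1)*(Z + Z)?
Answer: 32*√233285 ≈ 15456.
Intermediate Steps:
f(O, Z) = 2*Z*(1 + O) (f(O, Z) = (O + 1)*(2*Z) = (1 + O)*(2*Z) = 2*Z*(1 + O))
J(R) = 4*R²*(-8 + R)² (J(R) = ((-8 + R)*(2*R))² = (2*R*(-8 + R))² = 4*R²*(-8 + R)²)
√(J(f(-S(4, -5), -7)) - 4096) = √(4*(2*(-7)*(1 - 1*(-5)))²*(-8 + 2*(-7)*(1 - 1*(-5)))² - 4096) = √(4*(2*(-7)*(1 + 5))²*(-8 + 2*(-7)*(1 + 5))² - 4096) = √(4*(2*(-7)*6)²*(-8 + 2*(-7)*6)² - 4096) = √(4*(-84)²*(-8 - 84)² - 4096) = √(4*7056*(-92)² - 4096) = √(4*7056*8464 - 4096) = √(238887936 - 4096) = √238883840 = 32*√233285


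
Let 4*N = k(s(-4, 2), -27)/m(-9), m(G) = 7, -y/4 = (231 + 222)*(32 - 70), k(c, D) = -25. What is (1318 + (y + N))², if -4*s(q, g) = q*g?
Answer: 3860623733409/784 ≈ 4.9243e+9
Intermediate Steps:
s(q, g) = -g*q/4 (s(q, g) = -q*g/4 = -g*q/4)
y = 68856 (y = -4*(231 + 222)*(32 - 70) = -1812*(-38) = -4*(-17214) = 68856)
N = -25/28 (N = (-25/7)/4 = (-25*⅐)/4 = (¼)*(-25/7) = -25/28 ≈ -0.89286)
(1318 + (y + N))² = (1318 + (68856 - 25/28))² = (1318 + 1927943/28)² = (1964847/28)² = 3860623733409/784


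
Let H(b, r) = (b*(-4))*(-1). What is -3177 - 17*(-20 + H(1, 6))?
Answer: -2905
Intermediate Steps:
H(b, r) = 4*b (H(b, r) = -4*b*(-1) = 4*b)
-3177 - 17*(-20 + H(1, 6)) = -3177 - 17*(-20 + 4*1) = -3177 - 17*(-20 + 4) = -3177 - 17*(-16) = -3177 - 1*(-272) = -3177 + 272 = -2905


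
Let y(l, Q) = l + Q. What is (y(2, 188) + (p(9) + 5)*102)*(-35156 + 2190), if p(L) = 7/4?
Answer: -28960631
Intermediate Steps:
p(L) = 7/4 (p(L) = 7*(1/4) = 7/4)
y(l, Q) = Q + l
(y(2, 188) + (p(9) + 5)*102)*(-35156 + 2190) = ((188 + 2) + (7/4 + 5)*102)*(-35156 + 2190) = (190 + (27/4)*102)*(-32966) = (190 + 1377/2)*(-32966) = (1757/2)*(-32966) = -28960631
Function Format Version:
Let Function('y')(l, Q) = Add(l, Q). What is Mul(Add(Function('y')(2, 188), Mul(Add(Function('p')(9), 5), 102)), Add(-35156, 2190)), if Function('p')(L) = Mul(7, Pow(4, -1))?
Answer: -28960631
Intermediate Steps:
Function('p')(L) = Rational(7, 4) (Function('p')(L) = Mul(7, Rational(1, 4)) = Rational(7, 4))
Function('y')(l, Q) = Add(Q, l)
Mul(Add(Function('y')(2, 188), Mul(Add(Function('p')(9), 5), 102)), Add(-35156, 2190)) = Mul(Add(Add(188, 2), Mul(Add(Rational(7, 4), 5), 102)), Add(-35156, 2190)) = Mul(Add(190, Mul(Rational(27, 4), 102)), -32966) = Mul(Add(190, Rational(1377, 2)), -32966) = Mul(Rational(1757, 2), -32966) = -28960631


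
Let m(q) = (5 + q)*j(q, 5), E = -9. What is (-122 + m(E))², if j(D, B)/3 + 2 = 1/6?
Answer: 10000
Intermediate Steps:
j(D, B) = -11/2 (j(D, B) = -6 + 3/6 = -6 + 3*(⅙) = -6 + ½ = -11/2)
m(q) = -55/2 - 11*q/2 (m(q) = (5 + q)*(-11/2) = -55/2 - 11*q/2)
(-122 + m(E))² = (-122 + (-55/2 - 11/2*(-9)))² = (-122 + (-55/2 + 99/2))² = (-122 + 22)² = (-100)² = 10000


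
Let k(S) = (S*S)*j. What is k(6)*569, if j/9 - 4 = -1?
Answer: 553068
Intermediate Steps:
j = 27 (j = 36 + 9*(-1) = 36 - 9 = 27)
k(S) = 27*S² (k(S) = (S*S)*27 = S²*27 = 27*S²)
k(6)*569 = (27*6²)*569 = (27*36)*569 = 972*569 = 553068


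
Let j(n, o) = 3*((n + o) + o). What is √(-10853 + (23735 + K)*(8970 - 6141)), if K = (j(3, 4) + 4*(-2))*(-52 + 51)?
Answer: √67064737 ≈ 8189.3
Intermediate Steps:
j(n, o) = 3*n + 6*o (j(n, o) = 3*(n + 2*o) = 3*n + 6*o)
K = -25 (K = ((3*3 + 6*4) + 4*(-2))*(-52 + 51) = ((9 + 24) - 8)*(-1) = (33 - 8)*(-1) = 25*(-1) = -25)
√(-10853 + (23735 + K)*(8970 - 6141)) = √(-10853 + (23735 - 25)*(8970 - 6141)) = √(-10853 + 23710*2829) = √(-10853 + 67075590) = √67064737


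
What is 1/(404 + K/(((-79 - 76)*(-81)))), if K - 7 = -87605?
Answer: 12555/4984622 ≈ 0.0025187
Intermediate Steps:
K = -87598 (K = 7 - 87605 = -87598)
1/(404 + K/(((-79 - 76)*(-81)))) = 1/(404 - 87598*(-1/(81*(-79 - 76)))) = 1/(404 - 87598/((-155*(-81)))) = 1/(404 - 87598/12555) = 1/(4984622/12555) = 12555/4984622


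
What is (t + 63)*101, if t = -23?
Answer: 4040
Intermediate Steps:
(t + 63)*101 = (-23 + 63)*101 = 40*101 = 4040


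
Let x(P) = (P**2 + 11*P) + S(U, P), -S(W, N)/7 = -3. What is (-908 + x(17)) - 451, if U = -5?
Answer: -862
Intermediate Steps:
S(W, N) = 21 (S(W, N) = -7*(-3) = 21)
x(P) = 21 + P**2 + 11*P (x(P) = (P**2 + 11*P) + 21 = 21 + P**2 + 11*P)
(-908 + x(17)) - 451 = (-908 + (21 + 17**2 + 11*17)) - 451 = (-908 + (21 + 289 + 187)) - 451 = (-908 + 497) - 451 = -411 - 451 = -862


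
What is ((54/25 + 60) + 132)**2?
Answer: 23561316/625 ≈ 37698.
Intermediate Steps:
((54/25 + 60) + 132)**2 = (1554/25 + 132)**2 = (4854/25)**2 = 23561316/625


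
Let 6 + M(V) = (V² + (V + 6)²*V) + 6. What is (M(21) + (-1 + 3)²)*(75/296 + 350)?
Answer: 816647975/148 ≈ 5.5179e+6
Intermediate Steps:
M(V) = V² + V*(6 + V)² (M(V) = -6 + ((V² + (V + 6)²*V) + 6) = -6 + ((V² + (6 + V)²*V) + 6) = -6 + ((V² + V*(6 + V)²) + 6) = -6 + (6 + V² + V*(6 + V)²) = V² + V*(6 + V)²)
(M(21) + (-1 + 3)²)*(75/296 + 350) = (21*(21 + (6 + 21)²) + (-1 + 3)²)*(75/296 + 350) = (21*(21 + 27²) + 2²)*(75*(1/296) + 350) = (21*(21 + 729) + 4)*(75/296 + 350) = (21*750 + 4)*(103675/296) = (15750 + 4)*(103675/296) = 15754*(103675/296) = 816647975/148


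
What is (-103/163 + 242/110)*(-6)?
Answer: -7668/815 ≈ -9.4086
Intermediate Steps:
(-103/163 + 242/110)*(-6) = (-103*1/163 + 242*(1/110))*(-6) = (-103/163 + 11/5)*(-6) = (1278/815)*(-6) = -7668/815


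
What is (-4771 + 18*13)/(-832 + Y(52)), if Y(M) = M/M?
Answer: 4537/831 ≈ 5.4597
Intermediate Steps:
Y(M) = 1
(-4771 + 18*13)/(-832 + Y(52)) = (-4771 + 18*13)/(-832 + 1) = (-4771 + 234)/(-831) = -4537*(-1/831) = 4537/831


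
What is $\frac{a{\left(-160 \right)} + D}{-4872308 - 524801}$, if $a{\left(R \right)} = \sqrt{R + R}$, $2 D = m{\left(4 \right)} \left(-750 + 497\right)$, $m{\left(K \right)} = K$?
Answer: $\frac{506}{5397109} - \frac{8 i \sqrt{5}}{5397109} \approx 9.3754 \cdot 10^{-5} - 3.3145 \cdot 10^{-6} i$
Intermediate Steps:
$D = -506$ ($D = \frac{4 \left(-750 + 497\right)}{2} = \frac{4 \left(-253\right)}{2} = \frac{1}{2} \left(-1012\right) = -506$)
$a{\left(R \right)} = \sqrt{2} \sqrt{R}$ ($a{\left(R \right)} = \sqrt{2 R} = \sqrt{2} \sqrt{R}$)
$\frac{a{\left(-160 \right)} + D}{-4872308 - 524801} = \frac{\sqrt{2} \sqrt{-160} - 506}{-4872308 - 524801} = \frac{\sqrt{2} \cdot 4 i \sqrt{10} - 506}{-5397109} = \left(8 i \sqrt{5} - 506\right) \left(- \frac{1}{5397109}\right) = \left(-506 + 8 i \sqrt{5}\right) \left(- \frac{1}{5397109}\right) = \frac{506}{5397109} - \frac{8 i \sqrt{5}}{5397109}$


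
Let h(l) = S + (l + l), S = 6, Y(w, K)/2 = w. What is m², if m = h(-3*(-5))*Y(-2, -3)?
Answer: 20736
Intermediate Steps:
Y(w, K) = 2*w
h(l) = 6 + 2*l (h(l) = 6 + (l + l) = 6 + 2*l)
m = -144 (m = (6 + 2*(-3*(-5)))*(2*(-2)) = (6 + 2*15)*(-4) = (6 + 30)*(-4) = 36*(-4) = -144)
m² = (-144)² = 20736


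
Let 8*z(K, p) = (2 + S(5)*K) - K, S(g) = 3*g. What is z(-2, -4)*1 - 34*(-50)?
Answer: 6787/4 ≈ 1696.8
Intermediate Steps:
z(K, p) = 1/4 + 7*K/4 (z(K, p) = ((2 + (3*5)*K) - K)/8 = ((2 + 15*K) - K)/8 = (2 + 14*K)/8 = 1/4 + 7*K/4)
z(-2, -4)*1 - 34*(-50) = (1/4 + (7/4)*(-2))*1 - 34*(-50) = (1/4 - 7/2)*1 + 1700 = -13/4*1 + 1700 = -13/4 + 1700 = 6787/4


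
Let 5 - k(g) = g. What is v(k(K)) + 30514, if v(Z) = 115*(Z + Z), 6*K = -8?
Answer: 95912/3 ≈ 31971.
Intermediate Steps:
K = -4/3 (K = (⅙)*(-8) = -4/3 ≈ -1.3333)
k(g) = 5 - g
v(Z) = 230*Z (v(Z) = 115*(2*Z) = 230*Z)
v(k(K)) + 30514 = 230*(5 - 1*(-4/3)) + 30514 = 230*(5 + 4/3) + 30514 = 230*(19/3) + 30514 = 4370/3 + 30514 = 95912/3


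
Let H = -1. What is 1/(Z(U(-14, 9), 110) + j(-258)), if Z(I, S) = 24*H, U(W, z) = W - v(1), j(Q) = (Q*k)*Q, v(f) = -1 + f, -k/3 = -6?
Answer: 1/1198128 ≈ 8.3464e-7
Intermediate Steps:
k = 18 (k = -3*(-6) = 18)
j(Q) = 18*Q**2 (j(Q) = (Q*18)*Q = (18*Q)*Q = 18*Q**2)
U(W, z) = W (U(W, z) = W - (-1 + 1) = W - 1*0 = W + 0 = W)
Z(I, S) = -24 (Z(I, S) = 24*(-1) = -24)
1/(Z(U(-14, 9), 110) + j(-258)) = 1/(-24 + 18*(-258)**2) = 1/(-24 + 18*66564) = 1/(-24 + 1198152) = 1/1198128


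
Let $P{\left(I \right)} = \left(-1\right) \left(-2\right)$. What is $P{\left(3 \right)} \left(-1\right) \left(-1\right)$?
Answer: $2$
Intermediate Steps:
$P{\left(I \right)} = 2$
$P{\left(3 \right)} \left(-1\right) \left(-1\right) = 2 \left(-1\right) \left(-1\right) = \left(-2\right) \left(-1\right) = 2$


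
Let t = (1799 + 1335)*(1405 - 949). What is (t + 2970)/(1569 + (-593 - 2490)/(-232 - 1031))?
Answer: 904354731/992365 ≈ 911.31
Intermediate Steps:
t = 1429104 (t = 3134*456 = 1429104)
(t + 2970)/(1569 + (-593 - 2490)/(-232 - 1031)) = (1429104 + 2970)/(1569 + (-593 - 2490)/(-232 - 1031)) = 1432074/(1569 - 3083/(-1263)) = 1432074/(1569 - 3083*(-1/1263)) = 1432074/(1569 + 3083/1263) = 1432074/(1984730/1263) = 1432074*(1263/1984730) = 904354731/992365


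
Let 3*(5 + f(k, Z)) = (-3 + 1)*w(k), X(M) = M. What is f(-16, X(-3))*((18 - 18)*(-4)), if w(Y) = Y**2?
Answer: 0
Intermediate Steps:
f(k, Z) = -5 - 2*k**2/3 (f(k, Z) = -5 + ((-3 + 1)*k**2)/3 = -5 + (-2*k**2)/3 = -5 - 2*k**2/3)
f(-16, X(-3))*((18 - 18)*(-4)) = (-5 - 2/3*(-16)**2)*((18 - 18)*(-4)) = (-5 - 2/3*256)*(0*(-4)) = (-5 - 512/3)*0 = -527/3*0 = 0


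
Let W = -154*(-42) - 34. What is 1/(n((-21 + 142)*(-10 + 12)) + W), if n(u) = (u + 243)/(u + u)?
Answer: 484/3114541 ≈ 0.00015540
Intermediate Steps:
W = 6434 (W = 6468 - 34 = 6434)
n(u) = (243 + u)/(2*u) (n(u) = (243 + u)/((2*u)) = (243 + u)*(1/(2*u)) = (243 + u)/(2*u))
1/(n((-21 + 142)*(-10 + 12)) + W) = 1/((243 + (-21 + 142)*(-10 + 12))/(2*(((-21 + 142)*(-10 + 12)))) + 6434) = 1/((243 + 121*2)/(2*((121*2))) + 6434) = 1/((½)*(243 + 242)/242 + 6434) = 1/((½)*(1/242)*485 + 6434) = 1/(485/484 + 6434) = 1/(3114541/484) = 484/3114541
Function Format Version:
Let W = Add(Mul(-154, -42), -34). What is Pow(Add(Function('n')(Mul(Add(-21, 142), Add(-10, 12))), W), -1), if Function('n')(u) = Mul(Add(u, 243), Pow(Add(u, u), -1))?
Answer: Rational(484, 3114541) ≈ 0.00015540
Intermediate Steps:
W = 6434 (W = Add(6468, -34) = 6434)
Function('n')(u) = Mul(Rational(1, 2), Pow(u, -1), Add(243, u)) (Function('n')(u) = Mul(Add(243, u), Pow(Mul(2, u), -1)) = Mul(Add(243, u), Mul(Rational(1, 2), Pow(u, -1))) = Mul(Rational(1, 2), Pow(u, -1), Add(243, u)))
Pow(Add(Function('n')(Mul(Add(-21, 142), Add(-10, 12))), W), -1) = Pow(Add(Mul(Rational(1, 2), Pow(Mul(Add(-21, 142), Add(-10, 12)), -1), Add(243, Mul(Add(-21, 142), Add(-10, 12)))), 6434), -1) = Pow(Add(Mul(Rational(1, 2), Pow(Mul(121, 2), -1), Add(243, Mul(121, 2))), 6434), -1) = Pow(Add(Mul(Rational(1, 2), Pow(242, -1), Add(243, 242)), 6434), -1) = Pow(Add(Mul(Rational(1, 2), Rational(1, 242), 485), 6434), -1) = Pow(Add(Rational(485, 484), 6434), -1) = Pow(Rational(3114541, 484), -1) = Rational(484, 3114541)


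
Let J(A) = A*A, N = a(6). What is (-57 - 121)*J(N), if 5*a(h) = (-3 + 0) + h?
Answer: -1602/25 ≈ -64.080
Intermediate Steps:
a(h) = -⅗ + h/5 (a(h) = ((-3 + 0) + h)/5 = (-3 + h)/5 = -⅗ + h/5)
N = ⅗ (N = -⅗ + (⅕)*6 = -⅗ + 6/5 = ⅗ ≈ 0.60000)
J(A) = A²
(-57 - 121)*J(N) = (-57 - 121)*(⅗)² = -178*9/25 = -1602/25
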